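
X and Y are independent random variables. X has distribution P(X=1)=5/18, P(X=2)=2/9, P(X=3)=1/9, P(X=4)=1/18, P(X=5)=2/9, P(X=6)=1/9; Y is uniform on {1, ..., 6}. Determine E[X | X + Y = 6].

P(X + Y = 6) = 4/27.
Summing X·P(x,y) over outcomes with X + Y = 6 gives 43/108.
E[X | X + Y = 6] = (43/108) / (4/27) = 43/16.

43/16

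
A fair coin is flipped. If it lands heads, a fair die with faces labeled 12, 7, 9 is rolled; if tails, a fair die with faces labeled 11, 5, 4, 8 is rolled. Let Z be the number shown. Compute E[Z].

49/6

E[Z | heads] = (12+7+9)/3 = 28/3.
E[Z | tails] = (11+5+4+8)/4 = 7.
By the law of total expectation,
E[Z] = (1/2)·(28/3) + (1/2)·(7) = 49/6.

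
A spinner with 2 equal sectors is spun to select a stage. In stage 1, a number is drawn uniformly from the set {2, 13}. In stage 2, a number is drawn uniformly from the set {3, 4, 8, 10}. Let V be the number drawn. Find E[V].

E[V | stage 1] = (2+13)/2 = 15/2.
E[V | stage 2] = (3+4+8+10)/4 = 25/4.
E[V] = (1/2)·(15/2) + (1/2)·(25/4) = 55/8.

55/8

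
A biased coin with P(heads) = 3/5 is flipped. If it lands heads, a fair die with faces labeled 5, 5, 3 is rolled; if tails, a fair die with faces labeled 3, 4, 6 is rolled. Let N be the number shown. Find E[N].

E[N | heads] = (5+5+3)/3 = 13/3.
E[N | tails] = (3+4+6)/3 = 13/3.
E[N] = (3/5)·(13/3) + (2/5)·(13/3) = 13/3.

13/3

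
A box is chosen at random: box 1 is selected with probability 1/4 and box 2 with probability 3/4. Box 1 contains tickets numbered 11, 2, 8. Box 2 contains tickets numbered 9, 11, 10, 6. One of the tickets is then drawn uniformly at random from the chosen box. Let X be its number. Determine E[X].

E[X | box 1] = (11+2+8)/3 = 7.
E[X | box 2] = (9+11+10+6)/4 = 9.
E[X] = (1/4)·(7) + (3/4)·(9) = 17/2.

17/2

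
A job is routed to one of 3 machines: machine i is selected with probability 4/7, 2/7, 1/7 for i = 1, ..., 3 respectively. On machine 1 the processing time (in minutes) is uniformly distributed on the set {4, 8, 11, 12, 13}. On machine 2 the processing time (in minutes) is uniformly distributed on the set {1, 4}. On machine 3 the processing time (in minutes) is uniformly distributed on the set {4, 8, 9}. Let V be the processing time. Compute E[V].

36/5

E[V | machine 1] = (4+8+11+12+13)/5 = 48/5.
E[V | machine 2] = (1+4)/2 = 5/2.
E[V | machine 3] = (4+8+9)/3 = 7.
E[V] = (4/7)·(48/5) + (2/7)·(5/2) + (1/7)·(7) = 36/5.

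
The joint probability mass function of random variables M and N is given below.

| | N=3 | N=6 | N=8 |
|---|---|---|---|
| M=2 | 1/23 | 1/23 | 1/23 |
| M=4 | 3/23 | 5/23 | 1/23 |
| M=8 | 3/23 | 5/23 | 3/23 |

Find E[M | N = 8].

6

P(N = 8) = 5/23.
Σ M·P over the event = 2·(1/23) + 4·(1/23) + 8·(3/23) = 30/23.
E[M | N = 8] = (30/23) / (5/23) = 6.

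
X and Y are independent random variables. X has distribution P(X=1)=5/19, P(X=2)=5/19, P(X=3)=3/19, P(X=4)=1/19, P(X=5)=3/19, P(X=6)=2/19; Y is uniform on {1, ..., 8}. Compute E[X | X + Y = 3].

3/2

P(X + Y = 3) = 5/76.
Summing X·P(x,y) over outcomes with X + Y = 3 gives 15/152.
E[X | X + Y = 3] = (15/152) / (5/76) = 3/2.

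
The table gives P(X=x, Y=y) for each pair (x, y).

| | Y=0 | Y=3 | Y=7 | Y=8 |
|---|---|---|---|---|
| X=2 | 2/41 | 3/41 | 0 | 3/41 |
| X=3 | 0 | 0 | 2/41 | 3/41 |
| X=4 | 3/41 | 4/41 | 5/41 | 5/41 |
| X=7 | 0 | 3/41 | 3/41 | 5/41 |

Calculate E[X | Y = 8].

P(Y = 8) = 16/41.
Σ X·P over the event = 2·(3/41) + 3·(3/41) + 4·(5/41) + 7·(5/41) = 70/41.
E[X | Y = 8] = (70/41) / (16/41) = 35/8.

35/8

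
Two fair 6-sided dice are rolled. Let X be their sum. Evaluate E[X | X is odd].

P(X is odd) = 1/2.
Σ over the event: 3·1/18 + 5·1/9 + 7·1/6 + 9·1/9 + 11·1/18 = 7/2.
E[X | X is odd] = (7/2) / (1/2) = 7.

7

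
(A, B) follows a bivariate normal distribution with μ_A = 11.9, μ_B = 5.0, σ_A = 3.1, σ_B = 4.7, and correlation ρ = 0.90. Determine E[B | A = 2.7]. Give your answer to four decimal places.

-7.5535

The regression of B on A has slope ρ·σ_B/σ_A and passes through (μ_A, μ_B).
E[B | A=2.7] = 5.0 + (0.90)·(4.7/3.1)·(2.7 − (11.9)) = 5.0 + (1.364516)·(-9.2) = -7.5535.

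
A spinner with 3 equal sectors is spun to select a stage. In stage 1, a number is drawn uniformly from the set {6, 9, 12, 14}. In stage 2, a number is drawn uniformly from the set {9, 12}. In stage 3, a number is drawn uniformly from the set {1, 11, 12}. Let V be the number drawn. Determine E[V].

E[V | stage 1] = (6+9+12+14)/4 = 41/4.
E[V | stage 2] = (9+12)/2 = 21/2.
E[V | stage 3] = (1+11+12)/3 = 8.
By the law of total expectation,
E[V] = (1/3)·(41/4) + (1/3)·(21/2) + (1/3)·(8) = 115/12.

115/12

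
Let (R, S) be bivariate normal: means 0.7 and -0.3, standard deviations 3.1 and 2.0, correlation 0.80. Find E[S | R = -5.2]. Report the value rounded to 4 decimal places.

-3.3452

E[S | R=x] = μ_S + ρ(σ_S/σ_R)(x − μ_R) for jointly normal variables.
E[S | R=-5.2] = -0.3 + (0.80)·(2.0/3.1)·(-5.2 − (0.7)) = -0.3 + (0.51613)·(-5.9) = -3.3452.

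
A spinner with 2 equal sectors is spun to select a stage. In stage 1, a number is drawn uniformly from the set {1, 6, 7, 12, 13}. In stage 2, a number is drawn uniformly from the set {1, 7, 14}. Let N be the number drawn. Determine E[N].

E[N | stage 1] = (1+6+7+12+13)/5 = 39/5.
E[N | stage 2] = (1+7+14)/3 = 22/3.
E[N] = (1/2)·(39/5) + (1/2)·(22/3) = 227/30.

227/30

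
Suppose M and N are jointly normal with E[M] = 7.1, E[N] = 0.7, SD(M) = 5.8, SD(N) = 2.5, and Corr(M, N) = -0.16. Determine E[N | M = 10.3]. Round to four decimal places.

0.4793

The regression of N on M has slope ρ·σ_N/σ_M and passes through (μ_M, μ_N).
E[N | M=10.3] = 0.7 + (-0.16)·(2.5/5.8)·(10.3 − (7.1)) = 0.7 + (-0.068966)·(3.2) = 0.4793.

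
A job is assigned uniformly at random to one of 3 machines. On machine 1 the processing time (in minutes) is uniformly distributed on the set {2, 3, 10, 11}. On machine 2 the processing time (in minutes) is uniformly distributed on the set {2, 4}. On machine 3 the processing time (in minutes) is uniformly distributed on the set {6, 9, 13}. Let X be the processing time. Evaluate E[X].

113/18

E[X | machine 1] = (2+3+10+11)/4 = 13/2.
E[X | machine 2] = (2+4)/2 = 3.
E[X | machine 3] = (6+9+13)/3 = 28/3.
By the law of total expectation,
E[X] = (1/3)·(13/2) + (1/3)·(3) + (1/3)·(28/3) = 113/18.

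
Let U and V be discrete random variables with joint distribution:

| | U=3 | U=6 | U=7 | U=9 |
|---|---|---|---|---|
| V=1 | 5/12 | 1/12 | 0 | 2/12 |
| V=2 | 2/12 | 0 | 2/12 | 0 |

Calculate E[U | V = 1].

P(V = 1) = 2/3.
Σ U·P over the event = 3·(5/12) + 6·(1/12) + 9·(2/12) = 13/4.
E[U | V = 1] = (13/4) / (2/3) = 39/8.

39/8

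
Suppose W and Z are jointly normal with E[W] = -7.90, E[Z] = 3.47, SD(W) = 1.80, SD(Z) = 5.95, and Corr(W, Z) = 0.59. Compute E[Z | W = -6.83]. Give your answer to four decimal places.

For a bivariate normal, E[Z | W=x] = μ_Z + ρ·(σ_Z/σ_W)·(x − μ_W).
E[Z | W=-6.83] = 3.47 + (0.59)·(5.95/1.80)·(-6.83 − (-7.90)) = 3.47 + (1.9503)·(1.07) = 5.5568.

5.5568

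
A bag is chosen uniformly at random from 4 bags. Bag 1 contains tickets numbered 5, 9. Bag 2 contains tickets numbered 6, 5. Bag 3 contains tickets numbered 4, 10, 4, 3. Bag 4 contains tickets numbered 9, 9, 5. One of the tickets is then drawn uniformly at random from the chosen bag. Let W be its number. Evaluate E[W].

E[W | bag 1] = (5+9)/2 = 7.
E[W | bag 2] = (6+5)/2 = 11/2.
E[W | bag 3] = (4+10+4+3)/4 = 21/4.
E[W | bag 4] = (9+9+5)/3 = 23/3.
E[W] = (1/4)·(7) + (1/4)·(11/2) + (1/4)·(21/4) + (1/4)·(23/3) = 305/48.

305/48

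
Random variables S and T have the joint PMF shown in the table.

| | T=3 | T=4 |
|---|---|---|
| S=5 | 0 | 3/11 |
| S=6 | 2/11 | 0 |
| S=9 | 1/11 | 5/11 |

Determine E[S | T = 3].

7

P(T = 3) = 3/11.
Σ S·P over the event = 6·(2/11) + 9·(1/11) = 21/11.
E[S | T = 3] = (21/11) / (3/11) = 7.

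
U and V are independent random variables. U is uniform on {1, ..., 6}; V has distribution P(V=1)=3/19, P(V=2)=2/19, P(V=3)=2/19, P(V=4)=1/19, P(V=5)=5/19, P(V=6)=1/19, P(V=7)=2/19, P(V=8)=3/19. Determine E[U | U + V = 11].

P(U + V = 11) = 11/114.
Summing U·P(x,y) over outcomes with U + V = 11 gives 26/57.
E[U | U + V = 11] = (26/57) / (11/114) = 52/11.

52/11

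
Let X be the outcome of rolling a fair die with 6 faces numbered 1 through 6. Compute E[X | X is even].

4

Given X is even, X is equally likely to be any of {2, 4, 6}.
E[X | X is even] = (2 + 4 + 6) / 3 = 4.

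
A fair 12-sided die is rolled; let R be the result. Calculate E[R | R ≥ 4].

Given R ≥ 4, R is equally likely to be any of {4, 5, 6, 7, 8, 9, 10, 11, 12}.
E[R | R ≥ 4] = (4 + 5 + 6 + 7 + 8 + 9 + 10 + 11 + 12) / 9 = 8.

8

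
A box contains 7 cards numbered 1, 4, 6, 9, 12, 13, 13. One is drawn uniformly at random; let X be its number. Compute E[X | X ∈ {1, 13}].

P(X ∈ {1, 13}) = 3/7.
Σ over the event: 1·1/7 + 13·2/7 = 27/7.
E[X | X ∈ {1, 13}] = (27/7) / (3/7) = 9.

9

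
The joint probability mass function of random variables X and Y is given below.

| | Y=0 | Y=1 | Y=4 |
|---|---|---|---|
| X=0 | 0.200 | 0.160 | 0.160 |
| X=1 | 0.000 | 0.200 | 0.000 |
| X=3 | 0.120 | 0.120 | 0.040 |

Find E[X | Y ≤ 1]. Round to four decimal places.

1.1500

P(Y ≤ 1) = 0.800.
Σ X·P over the event = 0·(0.200) + 0·(0.160) + 1·(0.200) + 3·(0.120) + 3·(0.120) = 0.920.
E[X | Y ≤ 1] = (0.920) / (0.800) = 1.1500.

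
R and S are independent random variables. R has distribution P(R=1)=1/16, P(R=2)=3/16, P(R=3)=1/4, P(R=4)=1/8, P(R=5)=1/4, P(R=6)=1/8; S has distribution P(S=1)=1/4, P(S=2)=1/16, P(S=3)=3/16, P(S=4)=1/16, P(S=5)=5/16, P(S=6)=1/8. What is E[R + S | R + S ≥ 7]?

1367/157

P(R + S ≥ 7) = 157/256.
Summing (R+S)·P(x,y) over outcomes with R + S ≥ 7 gives 1367/256.
E[R + S | R + S ≥ 7] = (1367/256) / (157/256) = 1367/157.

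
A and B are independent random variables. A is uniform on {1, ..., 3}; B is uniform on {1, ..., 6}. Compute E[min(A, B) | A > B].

4/3

Outcomes with A > B: (2,1), (3,1), (3,2), each with probability 1/18.
E[min(A, B) | A > B] = (1 + 1 + 2) / 3 = 4/3.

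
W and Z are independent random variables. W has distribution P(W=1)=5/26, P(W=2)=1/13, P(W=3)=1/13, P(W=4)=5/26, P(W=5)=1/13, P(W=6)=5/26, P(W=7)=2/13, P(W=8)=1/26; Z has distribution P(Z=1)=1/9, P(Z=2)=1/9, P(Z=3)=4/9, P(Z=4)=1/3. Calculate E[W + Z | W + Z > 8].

811/82

P(W + Z > 8) = 41/117.
Summing (W+Z)·P(x,y) over outcomes with W + Z > 8 gives 811/234.
E[W + Z | W + Z > 8] = (811/234) / (41/117) = 811/82.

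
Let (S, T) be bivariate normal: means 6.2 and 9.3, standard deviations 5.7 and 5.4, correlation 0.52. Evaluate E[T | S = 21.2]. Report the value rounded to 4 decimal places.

16.6895

E[T | S=x] = μ_T + ρ(σ_T/σ_S)(x − μ_S) for jointly normal variables.
E[T | S=21.2] = 9.3 + (0.52)·(5.4/5.7)·(21.2 − (6.2)) = 9.3 + (0.49263)·(15) = 16.6895.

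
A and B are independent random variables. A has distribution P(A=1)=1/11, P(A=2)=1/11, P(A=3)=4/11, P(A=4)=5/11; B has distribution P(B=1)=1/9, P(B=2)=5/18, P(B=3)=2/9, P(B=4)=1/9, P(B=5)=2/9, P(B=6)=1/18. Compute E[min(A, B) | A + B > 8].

P(A + B > 8) = 29/198.
Summing min(A,B)·P(x,y) over outcomes with A + B > 8 gives 56/99.
E[min(A, B) | A + B > 8] = (56/99) / (29/198) = 112/29.

112/29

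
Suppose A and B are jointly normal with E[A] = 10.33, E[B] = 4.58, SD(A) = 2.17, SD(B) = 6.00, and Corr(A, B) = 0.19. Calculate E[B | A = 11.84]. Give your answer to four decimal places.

5.3733

The regression of B on A has slope ρ·σ_B/σ_A and passes through (μ_A, μ_B).
E[B | A=11.84] = 4.58 + (0.19)·(6.00/2.17)·(11.84 − (10.33)) = 4.58 + (0.52535)·(1.51) = 5.3733.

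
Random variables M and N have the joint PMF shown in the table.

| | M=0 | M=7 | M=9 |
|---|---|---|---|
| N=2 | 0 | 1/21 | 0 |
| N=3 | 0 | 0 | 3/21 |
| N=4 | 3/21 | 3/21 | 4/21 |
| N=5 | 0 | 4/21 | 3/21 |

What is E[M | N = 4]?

57/10

P(N = 4) = 10/21.
Σ M·P over the event = 0·(3/21) + 7·(3/21) + 9·(4/21) = 19/7.
E[M | N = 4] = (19/7) / (10/21) = 57/10.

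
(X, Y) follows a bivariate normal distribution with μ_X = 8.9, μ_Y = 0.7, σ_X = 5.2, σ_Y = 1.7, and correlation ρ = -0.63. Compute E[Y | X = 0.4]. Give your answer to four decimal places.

2.4507

E[Y | X=x] = μ_Y + ρ(σ_Y/σ_X)(x − μ_X) for jointly normal variables.
E[Y | X=0.4] = 0.7 + (-0.63)·(1.7/5.2)·(0.4 − (8.9)) = 0.7 + (-0.20596)·(-8.5) = 2.4507.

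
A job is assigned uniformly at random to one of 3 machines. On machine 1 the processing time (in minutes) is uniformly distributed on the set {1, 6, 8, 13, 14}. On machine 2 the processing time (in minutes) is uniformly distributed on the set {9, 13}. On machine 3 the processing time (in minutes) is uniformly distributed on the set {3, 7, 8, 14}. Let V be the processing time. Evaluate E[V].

E[V | machine 1] = (1+6+8+13+14)/5 = 42/5.
E[V | machine 2] = (9+13)/2 = 11.
E[V | machine 3] = (3+7+8+14)/4 = 8.
E[V] = (1/3)·(42/5) + (1/3)·(11) + (1/3)·(8) = 137/15.

137/15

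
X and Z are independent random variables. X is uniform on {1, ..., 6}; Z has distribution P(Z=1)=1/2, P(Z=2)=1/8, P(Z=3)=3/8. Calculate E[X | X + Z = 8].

21/4

P(X + Z = 8) = 1/12.
Summing X·P(x,y) over outcomes with X + Z = 8 gives 7/16.
E[X | X + Z = 8] = (7/16) / (1/12) = 21/4.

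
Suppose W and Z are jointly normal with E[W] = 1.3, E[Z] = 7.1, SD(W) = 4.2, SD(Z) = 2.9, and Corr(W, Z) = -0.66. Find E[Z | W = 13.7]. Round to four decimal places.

The regression of Z on W has slope ρ·σ_Z/σ_W and passes through (μ_W, μ_Z).
E[Z | W=13.7] = 7.1 + (-0.66)·(2.9/4.2)·(13.7 − (1.3)) = 7.1 + (-0.455714)·(12.4) = 1.4491.

1.4491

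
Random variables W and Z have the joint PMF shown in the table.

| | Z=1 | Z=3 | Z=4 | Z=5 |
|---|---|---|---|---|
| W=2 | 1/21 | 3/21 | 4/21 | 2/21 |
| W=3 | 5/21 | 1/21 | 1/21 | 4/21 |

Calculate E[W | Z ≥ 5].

8/3

P(Z ≥ 5) = 2/7.
Σ W·P over the event = 2·(2/21) + 3·(4/21) = 16/21.
E[W | Z ≥ 5] = (16/21) / (2/7) = 8/3.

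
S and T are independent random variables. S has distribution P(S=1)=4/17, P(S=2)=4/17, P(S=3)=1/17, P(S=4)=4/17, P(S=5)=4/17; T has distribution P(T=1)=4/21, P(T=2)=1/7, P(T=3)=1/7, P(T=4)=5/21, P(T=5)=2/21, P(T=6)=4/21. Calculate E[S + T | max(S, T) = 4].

31/5

P(max(S, T) = 4) = 5/17.
Summing (S+T)·P(x,y) over outcomes with max(S, T) = 4 gives 31/17.
E[S + T | max(S, T) = 4] = (31/17) / (5/17) = 31/5.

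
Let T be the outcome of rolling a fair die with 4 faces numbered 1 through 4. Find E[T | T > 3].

Given T > 3, T is equally likely to be any of {4}.
E[T | T > 3] = (4) / 1 = 4.

4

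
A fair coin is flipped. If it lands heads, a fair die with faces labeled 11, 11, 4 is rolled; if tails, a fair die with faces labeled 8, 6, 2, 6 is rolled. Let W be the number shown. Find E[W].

85/12

E[W | heads] = (11+11+4)/3 = 26/3.
E[W | tails] = (8+6+2+6)/4 = 11/2.
E[W] = (1/2)·(26/3) + (1/2)·(11/2) = 85/12.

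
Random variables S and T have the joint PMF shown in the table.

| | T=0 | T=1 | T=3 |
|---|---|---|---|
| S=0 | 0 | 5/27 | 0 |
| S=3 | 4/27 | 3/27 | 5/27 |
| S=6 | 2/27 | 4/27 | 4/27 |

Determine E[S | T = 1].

11/4

P(T = 1) = 4/9.
Σ S·P over the event = 0·(5/27) + 3·(3/27) + 6·(4/27) = 11/9.
E[S | T = 1] = (11/9) / (4/9) = 11/4.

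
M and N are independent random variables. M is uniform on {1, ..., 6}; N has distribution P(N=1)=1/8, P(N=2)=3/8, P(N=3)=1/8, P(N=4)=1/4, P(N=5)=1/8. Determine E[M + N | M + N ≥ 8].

133/15

P(M + N ≥ 8) = 5/16.
Summing (M+N)·P(x,y) over outcomes with M + N ≥ 8 gives 133/48.
E[M + N | M + N ≥ 8] = (133/48) / (5/16) = 133/15.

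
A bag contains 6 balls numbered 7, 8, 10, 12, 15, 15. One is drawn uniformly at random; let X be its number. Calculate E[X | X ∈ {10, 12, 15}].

P(X ∈ {10, 12, 15}) = 2/3.
Σ over the event: 10·1/6 + 12·1/6 + 15·1/3 = 26/3.
E[X | X ∈ {10, 12, 15}] = (26/3) / (2/3) = 13.

13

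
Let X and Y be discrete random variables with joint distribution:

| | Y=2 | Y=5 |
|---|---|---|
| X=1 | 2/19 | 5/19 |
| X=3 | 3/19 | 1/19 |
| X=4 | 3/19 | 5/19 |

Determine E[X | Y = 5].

28/11

P(Y = 5) = 11/19.
Summing X·P(X=x,Y=y) over the conditioning event gives 28/19.
E[X | Y = 5] = (28/19) / (11/19) = 28/11.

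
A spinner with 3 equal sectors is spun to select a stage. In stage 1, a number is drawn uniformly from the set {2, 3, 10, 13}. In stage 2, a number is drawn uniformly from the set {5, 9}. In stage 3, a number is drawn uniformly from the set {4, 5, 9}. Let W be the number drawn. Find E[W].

20/3

E[W | stage 1] = (2+3+10+13)/4 = 7.
E[W | stage 2] = (5+9)/2 = 7.
E[W | stage 3] = (4+5+9)/3 = 6.
By the law of total expectation,
E[W] = (1/3)·(7) + (1/3)·(7) + (1/3)·(6) = 20/3.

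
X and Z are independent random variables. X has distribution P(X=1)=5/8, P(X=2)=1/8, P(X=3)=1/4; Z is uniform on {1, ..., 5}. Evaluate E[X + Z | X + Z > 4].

125/21

P(X + Z > 4) = 21/40.
Summing (X+Z)·P(x,y) over outcomes with X + Z > 4 gives 25/8.
E[X + Z | X + Z > 4] = (25/8) / (21/40) = 125/21.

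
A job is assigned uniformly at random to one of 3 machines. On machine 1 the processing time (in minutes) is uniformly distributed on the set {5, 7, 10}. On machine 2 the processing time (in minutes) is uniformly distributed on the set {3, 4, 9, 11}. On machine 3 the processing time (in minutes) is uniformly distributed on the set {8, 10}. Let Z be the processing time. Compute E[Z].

E[Z | machine 1] = (5+7+10)/3 = 22/3.
E[Z | machine 2] = (3+4+9+11)/4 = 27/4.
E[Z | machine 3] = (8+10)/2 = 9.
By the law of total expectation,
E[Z] = (1/3)·(22/3) + (1/3)·(27/4) + (1/3)·(9) = 277/36.

277/36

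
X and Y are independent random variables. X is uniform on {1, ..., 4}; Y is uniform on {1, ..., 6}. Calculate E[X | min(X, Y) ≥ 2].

3

P(min(X, Y) ≥ 2) = 5/8.
Summing X·P(x,y) over outcomes with min(X, Y) ≥ 2 gives 15/8.
E[X | min(X, Y) ≥ 2] = (15/8) / (5/8) = 3.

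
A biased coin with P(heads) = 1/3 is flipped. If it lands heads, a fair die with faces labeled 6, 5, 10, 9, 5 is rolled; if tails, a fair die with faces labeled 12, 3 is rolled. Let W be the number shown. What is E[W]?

E[W | heads] = (6+5+10+9+5)/5 = 7.
E[W | tails] = (12+3)/2 = 15/2.
E[W] = (1/3)·(7) + (2/3)·(15/2) = 22/3.

22/3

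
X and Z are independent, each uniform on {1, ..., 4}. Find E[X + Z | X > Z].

Outcomes with X > Z: (2,1), (3,1), (3,2), (4,1), (4,2), (4,3), each with probability 1/16.
E[X + Z | X > Z] = (3 + 4 + 5 + 5 + 6 + 7) / 6 = 5.

5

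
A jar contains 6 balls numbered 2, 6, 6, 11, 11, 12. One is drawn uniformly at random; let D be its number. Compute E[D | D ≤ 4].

2

P(D ≤ 4) = 1/6.
Σ over the event: 2·1/6 = 1/3.
E[D | D ≤ 4] = (1/3) / (1/6) = 2.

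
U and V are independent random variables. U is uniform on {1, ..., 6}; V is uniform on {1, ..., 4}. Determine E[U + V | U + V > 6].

Outcomes with U + V > 6: (3,4), (4,3), (4,4), (5,2), (5,3), (5,4), (6,1), (6,2), (6,3), (6,4), each with probability 1/24.
E[U + V | U + V > 6] = (7 + 7 + 8 + 7 + 8 + 9 + 7 + 8 + 9 + 10) / 10 = 8.

8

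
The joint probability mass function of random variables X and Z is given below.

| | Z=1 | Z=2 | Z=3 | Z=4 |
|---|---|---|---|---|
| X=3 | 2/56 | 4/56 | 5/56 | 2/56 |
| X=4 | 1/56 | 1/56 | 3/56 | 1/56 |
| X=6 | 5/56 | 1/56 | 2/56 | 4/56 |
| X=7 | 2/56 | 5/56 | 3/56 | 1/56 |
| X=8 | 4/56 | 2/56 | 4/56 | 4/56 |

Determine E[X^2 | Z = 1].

284/7

P(Z = 1) = 1/4.
Σ X^2·P over the event = 9·(2/56) + 16·(1/56) + 36·(5/56) + 49·(2/56) + 64·(4/56) = 71/7.
E[X^2 | Z = 1] = (71/7) / (1/4) = 284/7.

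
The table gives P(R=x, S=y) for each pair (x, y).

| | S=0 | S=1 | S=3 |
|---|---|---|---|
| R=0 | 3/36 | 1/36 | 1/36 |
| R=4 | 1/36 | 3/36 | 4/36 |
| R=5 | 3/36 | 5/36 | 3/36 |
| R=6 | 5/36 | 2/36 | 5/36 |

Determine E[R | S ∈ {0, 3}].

P(S ∈ {0, 3}) = 25/36.
Summing R·P(R=x,S=y) over the conditioning event gives 55/18.
E[R | S ∈ {0, 3}] = (55/18) / (25/36) = 22/5.

22/5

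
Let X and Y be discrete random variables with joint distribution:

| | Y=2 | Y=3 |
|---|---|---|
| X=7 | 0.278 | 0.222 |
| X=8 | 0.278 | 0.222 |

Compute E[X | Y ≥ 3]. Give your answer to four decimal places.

P(Y ≥ 3) = 0.444.
Σ X·P over the event = 7·(0.222) + 8·(0.222) = 3.330.
E[X | Y ≥ 3] = (3.330) / (0.444) = 7.5000.

7.5000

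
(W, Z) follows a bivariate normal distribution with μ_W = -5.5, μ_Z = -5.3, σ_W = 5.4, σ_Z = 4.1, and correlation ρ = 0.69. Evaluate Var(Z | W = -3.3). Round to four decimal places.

The conditional variance in a bivariate normal is σ_Z²(1 − ρ²), independent of x.
Var(Z | W=-3.3) = (4.1)²·(1 − (0.69)²) = 16.81·0.5239 = 8.8068.

8.8068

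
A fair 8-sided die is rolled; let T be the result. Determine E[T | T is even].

Given T is even, T is equally likely to be any of {2, 4, 6, 8}.
E[T | T is even] = (2 + 4 + 6 + 8) / 4 = 5.

5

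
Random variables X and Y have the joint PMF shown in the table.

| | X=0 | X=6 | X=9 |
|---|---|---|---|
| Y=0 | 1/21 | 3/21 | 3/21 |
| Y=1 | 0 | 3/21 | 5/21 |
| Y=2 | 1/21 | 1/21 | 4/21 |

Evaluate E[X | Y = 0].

45/7

P(Y = 0) = 1/3.
Σ X·P over the event = 0·(1/21) + 6·(3/21) + 9·(3/21) = 15/7.
E[X | Y = 0] = (15/7) / (1/3) = 45/7.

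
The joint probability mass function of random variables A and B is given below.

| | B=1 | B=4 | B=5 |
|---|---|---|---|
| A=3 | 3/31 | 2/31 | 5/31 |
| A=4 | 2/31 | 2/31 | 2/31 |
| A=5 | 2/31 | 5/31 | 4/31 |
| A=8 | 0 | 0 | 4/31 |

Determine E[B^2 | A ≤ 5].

142/9

P(A ≤ 5) = 27/31.
Summing B^2·P(A=x,B=y) over the conditioning event gives 426/31.
E[B^2 | A ≤ 5] = (426/31) / (27/31) = 142/9.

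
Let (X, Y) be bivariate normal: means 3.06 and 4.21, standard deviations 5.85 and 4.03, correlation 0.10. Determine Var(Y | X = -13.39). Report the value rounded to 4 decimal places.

16.0785

The conditional variance in a bivariate normal is σ_Y²(1 − ρ²), independent of x.
Var(Y | X=-13.39) = (4.03)²·(1 − (0.10)²) = 16.2409·0.99 = 16.0785.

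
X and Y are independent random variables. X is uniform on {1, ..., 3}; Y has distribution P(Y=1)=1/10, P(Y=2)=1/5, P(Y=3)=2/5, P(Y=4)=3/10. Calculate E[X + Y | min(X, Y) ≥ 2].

101/18

P(min(X, Y) ≥ 2) = 3/5.
Summing (X+Y)·P(x,y) over outcomes with min(X, Y) ≥ 2 gives 101/30.
E[X + Y | min(X, Y) ≥ 2] = (101/30) / (3/5) = 101/18.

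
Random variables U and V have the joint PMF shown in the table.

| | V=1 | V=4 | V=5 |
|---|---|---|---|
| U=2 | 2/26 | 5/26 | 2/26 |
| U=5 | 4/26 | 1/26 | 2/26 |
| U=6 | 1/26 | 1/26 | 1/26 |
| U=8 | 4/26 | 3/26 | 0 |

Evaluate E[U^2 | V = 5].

P(V = 5) = 5/26.
Σ U^2·P over the event = 4·(2/26) + 25·(2/26) + 36·(1/26) = 47/13.
E[U^2 | V = 5] = (47/13) / (5/26) = 94/5.

94/5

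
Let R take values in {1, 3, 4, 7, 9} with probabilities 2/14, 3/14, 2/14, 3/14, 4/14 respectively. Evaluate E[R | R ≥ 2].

P(R ≥ 2) = 6/7.
Σ over the event: 3·3/14 + 4·1/7 + 7·3/14 + 9·2/7 = 37/7.
E[R | R ≥ 2] = (37/7) / (6/7) = 37/6.

37/6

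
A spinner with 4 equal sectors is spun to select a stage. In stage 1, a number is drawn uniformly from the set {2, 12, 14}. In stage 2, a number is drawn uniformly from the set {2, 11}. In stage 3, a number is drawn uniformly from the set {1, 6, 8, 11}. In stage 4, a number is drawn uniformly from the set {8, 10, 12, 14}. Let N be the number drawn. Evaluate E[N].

E[N | stage 1] = (2+12+14)/3 = 28/3.
E[N | stage 2] = (2+11)/2 = 13/2.
E[N | stage 3] = (1+6+8+11)/4 = 13/2.
E[N | stage 4] = (8+10+12+14)/4 = 11.
E[N] = (1/4)·(28/3) + (1/4)·(13/2) + (1/4)·(13/2) + (1/4)·(11) = 25/3.

25/3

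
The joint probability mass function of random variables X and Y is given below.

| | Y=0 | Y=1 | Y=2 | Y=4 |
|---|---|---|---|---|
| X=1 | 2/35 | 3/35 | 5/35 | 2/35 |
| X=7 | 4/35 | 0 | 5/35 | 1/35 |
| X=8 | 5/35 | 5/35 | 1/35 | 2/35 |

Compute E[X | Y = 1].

P(Y = 1) = 8/35.
Σ X·P over the event = 1·(3/35) + 8·(5/35) = 43/35.
E[X | Y = 1] = (43/35) / (8/35) = 43/8.

43/8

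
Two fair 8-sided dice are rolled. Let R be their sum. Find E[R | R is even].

P(R is even) = 1/2.
Σ over the event: 2·1/64 + 4·3/64 + 6·5/64 + 8·7/64 + 10·7/64 + 12·5/64 + 14·3/64 + 16·1/64 = 9/2.
E[R | R is even] = (9/2) / (1/2) = 9.

9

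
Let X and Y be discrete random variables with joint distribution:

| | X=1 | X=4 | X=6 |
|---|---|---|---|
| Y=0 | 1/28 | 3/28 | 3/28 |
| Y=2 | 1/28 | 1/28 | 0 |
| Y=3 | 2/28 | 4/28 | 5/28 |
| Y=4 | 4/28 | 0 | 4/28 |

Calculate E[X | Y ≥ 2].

27/7

P(Y ≥ 2) = 3/4.
Σ X·P over the event = 1·(1/28) + 1·(2/28) + 1·(4/28) + 4·(1/28) + 4·(4/28) + 6·(5/28) + 6·(4/28) = 81/28.
E[X | Y ≥ 2] = (81/28) / (3/4) = 27/7.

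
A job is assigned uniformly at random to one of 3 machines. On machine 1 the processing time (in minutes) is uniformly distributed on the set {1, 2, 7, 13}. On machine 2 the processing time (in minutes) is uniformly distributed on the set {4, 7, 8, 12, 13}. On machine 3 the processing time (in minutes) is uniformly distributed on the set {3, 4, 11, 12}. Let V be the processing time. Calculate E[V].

147/20

E[V | machine 1] = (1+2+7+13)/4 = 23/4.
E[V | machine 2] = (4+7+8+12+13)/5 = 44/5.
E[V | machine 3] = (3+4+11+12)/4 = 15/2.
E[V] = (1/3)·(23/4) + (1/3)·(44/5) + (1/3)·(15/2) = 147/20.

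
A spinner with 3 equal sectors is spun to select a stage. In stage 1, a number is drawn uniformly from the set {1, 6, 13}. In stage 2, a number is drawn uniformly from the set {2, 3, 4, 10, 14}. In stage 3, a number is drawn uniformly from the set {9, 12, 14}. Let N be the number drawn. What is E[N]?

E[N | stage 1] = (1+6+13)/3 = 20/3.
E[N | stage 2] = (2+3+4+10+14)/5 = 33/5.
E[N | stage 3] = (9+12+14)/3 = 35/3.
E[N] = (1/3)·(20/3) + (1/3)·(33/5) + (1/3)·(35/3) = 374/45.

374/45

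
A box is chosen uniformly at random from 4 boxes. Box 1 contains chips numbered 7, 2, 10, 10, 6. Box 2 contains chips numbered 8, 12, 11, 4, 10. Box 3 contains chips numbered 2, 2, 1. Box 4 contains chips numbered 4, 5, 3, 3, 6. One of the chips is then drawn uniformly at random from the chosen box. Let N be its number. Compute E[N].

E[N | box 1] = (7+2+10+10+6)/5 = 7.
E[N | box 2] = (8+12+11+4+10)/5 = 9.
E[N | box 3] = (2+2+1)/3 = 5/3.
E[N | box 4] = (4+5+3+3+6)/5 = 21/5.
By the law of total expectation,
E[N] = (1/4)·(7) + (1/4)·(9) + (1/4)·(5/3) + (1/4)·(21/5) = 82/15.

82/15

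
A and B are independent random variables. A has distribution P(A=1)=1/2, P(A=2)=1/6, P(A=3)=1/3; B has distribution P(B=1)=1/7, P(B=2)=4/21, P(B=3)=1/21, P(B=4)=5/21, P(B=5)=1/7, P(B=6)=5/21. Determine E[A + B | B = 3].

29/6

P(B = 3) = 1/21.
Summing (A+B)·P(x,y) over outcomes with B = 3 gives 29/126.
E[A + B | B = 3] = (29/126) / (1/21) = 29/6.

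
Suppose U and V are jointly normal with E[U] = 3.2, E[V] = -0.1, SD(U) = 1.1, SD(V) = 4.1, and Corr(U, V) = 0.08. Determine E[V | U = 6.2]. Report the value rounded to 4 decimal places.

0.7945

E[V | U=x] = μ_V + ρ(σ_V/σ_U)(x − μ_U) for jointly normal variables.
E[V | U=6.2] = -0.1 + (0.08)·(4.1/1.1)·(6.2 − (3.2)) = -0.1 + (0.29818)·(3) = 0.7945.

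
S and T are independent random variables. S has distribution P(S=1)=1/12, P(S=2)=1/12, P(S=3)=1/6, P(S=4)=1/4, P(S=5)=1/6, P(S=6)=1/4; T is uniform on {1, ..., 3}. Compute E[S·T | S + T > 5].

P(S + T > 5) = 23/36.
Summing ST·P(x,y) over outcomes with S + T > 5 gives 41/6.
E[S·T | S + T > 5] = (41/6) / (23/36) = 246/23.

246/23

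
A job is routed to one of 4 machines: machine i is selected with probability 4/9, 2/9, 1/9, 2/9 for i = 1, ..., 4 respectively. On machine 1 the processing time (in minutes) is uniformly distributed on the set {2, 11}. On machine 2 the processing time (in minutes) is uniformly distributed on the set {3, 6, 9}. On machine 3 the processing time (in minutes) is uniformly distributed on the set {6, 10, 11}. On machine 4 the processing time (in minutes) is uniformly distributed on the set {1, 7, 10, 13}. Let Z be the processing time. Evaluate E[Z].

125/18

E[Z | machine 1] = (2+11)/2 = 13/2.
E[Z | machine 2] = (3+6+9)/3 = 6.
E[Z | machine 3] = (6+10+11)/3 = 9.
E[Z | machine 4] = (1+7+10+13)/4 = 31/4.
E[Z] = (4/9)·(13/2) + (2/9)·(6) + (1/9)·(9) + (2/9)·(31/4) = 125/18.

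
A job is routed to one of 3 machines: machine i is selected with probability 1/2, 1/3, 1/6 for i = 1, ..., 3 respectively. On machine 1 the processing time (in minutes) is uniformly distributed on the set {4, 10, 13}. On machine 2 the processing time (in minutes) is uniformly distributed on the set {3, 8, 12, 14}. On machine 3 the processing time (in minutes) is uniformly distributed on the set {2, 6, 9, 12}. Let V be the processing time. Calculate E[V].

E[V | machine 1] = (4+10+13)/3 = 9.
E[V | machine 2] = (3+8+12+14)/4 = 37/4.
E[V | machine 3] = (2+6+9+12)/4 = 29/4.
E[V] = (1/2)·(9) + (1/3)·(37/4) + (1/6)·(29/4) = 211/24.

211/24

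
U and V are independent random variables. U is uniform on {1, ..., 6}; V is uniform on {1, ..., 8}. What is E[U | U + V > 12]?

17/3

Outcomes with U + V > 12: (5,8), (6,7), (6,8), each with probability 1/48.
E[U | U + V > 12] = (5 + 6 + 6) / 3 = 17/3.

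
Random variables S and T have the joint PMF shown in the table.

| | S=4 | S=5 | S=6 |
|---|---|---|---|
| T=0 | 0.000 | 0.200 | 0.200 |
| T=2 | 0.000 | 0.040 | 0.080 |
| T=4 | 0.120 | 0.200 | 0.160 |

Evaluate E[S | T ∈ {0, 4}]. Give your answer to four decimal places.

5.2727

P(T ∈ {0, 4}) = 0.880.
Σ S·P over the event = 4·(0.120) + 5·(0.200) + 5·(0.200) + 6·(0.200) + 6·(0.160) = 4.640.
E[S | T ∈ {0, 4}] = (4.640) / (0.880) = 5.2727.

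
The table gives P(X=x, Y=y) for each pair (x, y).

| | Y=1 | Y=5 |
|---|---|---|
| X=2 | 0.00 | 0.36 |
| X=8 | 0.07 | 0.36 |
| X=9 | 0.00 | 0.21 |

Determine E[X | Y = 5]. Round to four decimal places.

5.9032

P(Y = 5) = 0.93.
Summing X·P(X=x,Y=y) over the conditioning event gives 5.49.
E[X | Y = 5] = (5.49) / (0.93) = 5.9032.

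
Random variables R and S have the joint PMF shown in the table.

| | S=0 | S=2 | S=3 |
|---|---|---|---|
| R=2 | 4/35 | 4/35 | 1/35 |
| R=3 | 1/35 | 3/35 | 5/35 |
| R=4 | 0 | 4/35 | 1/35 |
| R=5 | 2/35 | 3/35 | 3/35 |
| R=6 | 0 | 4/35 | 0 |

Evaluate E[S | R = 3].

7/3

P(R = 3) = 9/35.
Σ S·P over the event = 0·(1/35) + 2·(3/35) + 3·(5/35) = 3/5.
E[S | R = 3] = (3/5) / (9/35) = 7/3.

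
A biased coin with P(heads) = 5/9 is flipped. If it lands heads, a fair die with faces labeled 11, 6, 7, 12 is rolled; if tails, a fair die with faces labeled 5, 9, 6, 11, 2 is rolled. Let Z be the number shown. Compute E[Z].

E[Z | heads] = (11+6+7+12)/4 = 9.
E[Z | tails] = (5+9+6+11+2)/5 = 33/5.
By the law of total expectation,
E[Z] = (5/9)·(9) + (4/9)·(33/5) = 119/15.

119/15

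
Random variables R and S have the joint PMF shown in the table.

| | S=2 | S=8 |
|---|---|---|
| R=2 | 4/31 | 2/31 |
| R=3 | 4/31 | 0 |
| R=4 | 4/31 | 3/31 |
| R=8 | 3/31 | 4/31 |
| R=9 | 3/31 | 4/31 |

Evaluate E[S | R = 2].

P(R = 2) = 6/31.
Σ S·P over the event = 2·(4/31) + 8·(2/31) = 24/31.
E[S | R = 2] = (24/31) / (6/31) = 4.

4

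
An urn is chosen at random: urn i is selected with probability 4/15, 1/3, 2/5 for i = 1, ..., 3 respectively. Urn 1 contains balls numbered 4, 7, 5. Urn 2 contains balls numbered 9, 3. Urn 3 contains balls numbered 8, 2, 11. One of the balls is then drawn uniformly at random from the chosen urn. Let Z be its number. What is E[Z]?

56/9

E[Z | urn 1] = (4+7+5)/3 = 16/3.
E[Z | urn 2] = (9+3)/2 = 6.
E[Z | urn 3] = (8+2+11)/3 = 7.
By the law of total expectation,
E[Z] = (4/15)·(16/3) + (1/3)·(6) + (2/5)·(7) = 56/9.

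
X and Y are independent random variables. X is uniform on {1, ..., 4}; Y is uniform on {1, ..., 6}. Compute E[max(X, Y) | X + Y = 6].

4

P(X + Y = 6) = 1/6.
Summing max(X,Y)·P(x,y) over outcomes with X + Y = 6 gives 2/3.
E[max(X, Y) | X + Y = 6] = (2/3) / (1/6) = 4.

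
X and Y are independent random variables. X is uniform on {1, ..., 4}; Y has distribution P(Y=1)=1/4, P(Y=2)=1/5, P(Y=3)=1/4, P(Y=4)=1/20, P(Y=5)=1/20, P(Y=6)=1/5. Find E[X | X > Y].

P(X > Y) = 7/20.
Summing X·P(x,y) over outcomes with X > Y gives 93/80.
E[X | X > Y] = (93/80) / (7/20) = 93/28.

93/28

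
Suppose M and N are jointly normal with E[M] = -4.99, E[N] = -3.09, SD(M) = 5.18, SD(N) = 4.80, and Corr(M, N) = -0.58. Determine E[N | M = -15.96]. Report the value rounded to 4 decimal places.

E[N | M=x] = μ_N + ρ(σ_N/σ_M)(x − μ_M) for jointly normal variables.
E[N | M=-15.96] = -3.09 + (-0.58)·(4.80/5.18)·(-15.96 − (-4.99)) = -3.09 + (-0.53745)·(-10.97) = 2.8058.

2.8058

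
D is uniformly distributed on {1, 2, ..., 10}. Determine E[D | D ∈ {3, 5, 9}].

P(D ∈ {3, 5, 9}) = 3/10.
Σ over the event: 3·1/10 + 5·1/10 + 9·1/10 = 17/10.
E[D | D ∈ {3, 5, 9}] = (17/10) / (3/10) = 17/3.

17/3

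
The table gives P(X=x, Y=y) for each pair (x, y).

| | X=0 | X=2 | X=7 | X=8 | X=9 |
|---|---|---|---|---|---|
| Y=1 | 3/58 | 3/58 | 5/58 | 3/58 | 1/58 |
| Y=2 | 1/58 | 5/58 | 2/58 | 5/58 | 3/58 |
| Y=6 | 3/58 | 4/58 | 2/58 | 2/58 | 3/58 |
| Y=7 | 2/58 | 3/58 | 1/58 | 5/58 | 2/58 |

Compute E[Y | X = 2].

58/15

P(X = 2) = 15/58.
Σ Y·P over the event = 1·(3/58) + 2·(5/58) + 6·(4/58) + 7·(3/58) = 1.
E[Y | X = 2] = (1) / (15/58) = 58/15.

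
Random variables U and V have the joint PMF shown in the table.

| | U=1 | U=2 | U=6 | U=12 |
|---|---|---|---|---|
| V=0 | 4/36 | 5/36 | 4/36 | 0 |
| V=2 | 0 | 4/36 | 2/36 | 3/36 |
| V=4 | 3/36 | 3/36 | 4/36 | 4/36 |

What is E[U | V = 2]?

P(V = 2) = 1/4.
Σ U·P over the event = 2·(4/36) + 6·(2/36) + 12·(3/36) = 14/9.
E[U | V = 2] = (14/9) / (1/4) = 56/9.

56/9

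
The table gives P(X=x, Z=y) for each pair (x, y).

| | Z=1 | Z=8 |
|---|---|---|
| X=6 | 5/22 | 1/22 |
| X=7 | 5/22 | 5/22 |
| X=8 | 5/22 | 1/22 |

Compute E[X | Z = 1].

P(Z = 1) = 15/22.
Summing X·P(X=x,Z=y) over the conditioning event gives 105/22.
E[X | Z = 1] = (105/22) / (15/22) = 7.

7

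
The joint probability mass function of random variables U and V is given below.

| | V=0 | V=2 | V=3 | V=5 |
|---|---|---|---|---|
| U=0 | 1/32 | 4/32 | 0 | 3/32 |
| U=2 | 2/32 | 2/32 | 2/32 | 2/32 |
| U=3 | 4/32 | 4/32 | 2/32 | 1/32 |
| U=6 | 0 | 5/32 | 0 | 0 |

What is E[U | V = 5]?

7/6

P(V = 5) = 3/16.
Σ U·P over the event = 0·(3/32) + 2·(2/32) + 3·(1/32) = 7/32.
E[U | V = 5] = (7/32) / (3/16) = 7/6.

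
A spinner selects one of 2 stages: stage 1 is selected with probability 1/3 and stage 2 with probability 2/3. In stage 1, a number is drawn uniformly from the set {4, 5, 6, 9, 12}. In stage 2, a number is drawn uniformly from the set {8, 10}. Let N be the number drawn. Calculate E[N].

E[N | stage 1] = (4+5+6+9+12)/5 = 36/5.
E[N | stage 2] = (8+10)/2 = 9.
E[N] = (1/3)·(36/5) + (2/3)·(9) = 42/5.

42/5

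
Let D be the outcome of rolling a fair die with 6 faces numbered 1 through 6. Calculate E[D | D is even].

4

Given D is even, D is equally likely to be any of {2, 4, 6}.
E[D | D is even] = (2 + 4 + 6) / 3 = 4.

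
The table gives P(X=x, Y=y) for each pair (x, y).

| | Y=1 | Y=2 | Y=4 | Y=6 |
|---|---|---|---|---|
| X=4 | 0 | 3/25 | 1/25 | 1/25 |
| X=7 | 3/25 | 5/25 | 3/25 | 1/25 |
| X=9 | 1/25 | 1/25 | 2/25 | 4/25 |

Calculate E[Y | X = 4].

P(X = 4) = 1/5.
Σ Y·P over the event = 2·(3/25) + 4·(1/25) + 6·(1/25) = 16/25.
E[Y | X = 4] = (16/25) / (1/5) = 16/5.

16/5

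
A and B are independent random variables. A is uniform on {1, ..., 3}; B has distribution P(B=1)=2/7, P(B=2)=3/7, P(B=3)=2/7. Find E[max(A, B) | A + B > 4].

3

P(A + B > 4) = 1/3.
Summing max(A,B)·P(x,y) over outcomes with A + B > 4 gives 1.
E[max(A, B) | A + B > 4] = (1) / (1/3) = 3.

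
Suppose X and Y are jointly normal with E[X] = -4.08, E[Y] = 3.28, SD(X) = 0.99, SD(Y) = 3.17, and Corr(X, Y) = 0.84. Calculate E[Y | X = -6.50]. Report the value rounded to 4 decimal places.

-3.2291

E[Y | X=x] = μ_Y + ρ(σ_Y/σ_X)(x − μ_X) for jointly normal variables.
E[Y | X=-6.50] = 3.28 + (0.84)·(3.17/0.99)·(-6.50 − (-4.08)) = 3.28 + (2.6897)·(-2.42) = -3.2291.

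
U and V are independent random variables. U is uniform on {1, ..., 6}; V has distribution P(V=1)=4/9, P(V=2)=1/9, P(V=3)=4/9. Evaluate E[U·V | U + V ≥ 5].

P(U + V ≥ 5) = 2/3.
Summing UV·P(x,y) over outcomes with U + V ≥ 5 gives 56/9.
E[U·V | U + V ≥ 5] = (56/9) / (2/3) = 28/3.

28/3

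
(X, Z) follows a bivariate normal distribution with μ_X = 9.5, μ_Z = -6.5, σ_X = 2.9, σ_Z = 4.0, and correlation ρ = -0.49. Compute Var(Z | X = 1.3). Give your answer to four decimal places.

12.1584

Var(Z | X=x) = (1 − ρ²)·σ_Z².
Var(Z | X=1.3) = (4.0)²·(1 − (-0.49)²) = 16·0.7599 = 12.1584.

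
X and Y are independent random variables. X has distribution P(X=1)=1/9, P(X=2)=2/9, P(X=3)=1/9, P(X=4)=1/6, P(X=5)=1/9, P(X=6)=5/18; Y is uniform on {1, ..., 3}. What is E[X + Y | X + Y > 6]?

P(X + Y > 6) = 11/27.
Summing (X+Y)·P(x,y) over outcomes with X + Y > 6 gives 19/6.
E[X + Y | X + Y > 6] = (19/6) / (11/27) = 171/22.

171/22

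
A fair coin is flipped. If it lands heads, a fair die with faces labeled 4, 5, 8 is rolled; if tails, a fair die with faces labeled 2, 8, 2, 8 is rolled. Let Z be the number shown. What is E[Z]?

E[Z | heads] = (4+5+8)/3 = 17/3.
E[Z | tails] = (2+8+2+8)/4 = 5.
E[Z] = (1/2)·(17/3) + (1/2)·(5) = 16/3.

16/3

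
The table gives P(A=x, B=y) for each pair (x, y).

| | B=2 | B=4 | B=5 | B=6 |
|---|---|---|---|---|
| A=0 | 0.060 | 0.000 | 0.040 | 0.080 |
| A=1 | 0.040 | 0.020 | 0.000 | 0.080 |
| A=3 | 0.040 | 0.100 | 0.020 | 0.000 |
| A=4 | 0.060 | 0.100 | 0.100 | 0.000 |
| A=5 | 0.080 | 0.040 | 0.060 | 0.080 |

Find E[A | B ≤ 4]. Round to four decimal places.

3.1852

P(B ≤ 4) = 0.540.
Summing A·P(A=x,B=y) over the conditioning event gives 1.720.
E[A | B ≤ 4] = (1.720) / (0.540) = 3.1852.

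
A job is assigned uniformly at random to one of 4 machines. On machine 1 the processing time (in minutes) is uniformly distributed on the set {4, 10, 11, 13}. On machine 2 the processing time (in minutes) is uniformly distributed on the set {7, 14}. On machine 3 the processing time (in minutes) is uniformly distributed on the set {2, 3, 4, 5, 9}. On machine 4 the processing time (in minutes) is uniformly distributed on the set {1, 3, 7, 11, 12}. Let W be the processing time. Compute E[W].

E[W | machine 1] = (4+10+11+13)/4 = 19/2.
E[W | machine 2] = (7+14)/2 = 21/2.
E[W | machine 3] = (2+3+4+5+9)/5 = 23/5.
E[W | machine 4] = (1+3+7+11+12)/5 = 34/5.
E[W] = (1/4)·(19/2) + (1/4)·(21/2) + (1/4)·(23/5) + (1/4)·(34/5) = 157/20.

157/20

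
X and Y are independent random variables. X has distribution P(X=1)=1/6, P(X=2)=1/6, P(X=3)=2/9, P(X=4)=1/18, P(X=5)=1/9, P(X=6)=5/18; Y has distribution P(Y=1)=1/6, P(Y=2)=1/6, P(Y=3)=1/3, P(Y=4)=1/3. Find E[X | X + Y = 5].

2

P(X + Y = 5) = 17/108.
Summing X·P(x,y) over outcomes with X + Y = 5 gives 17/54.
E[X | X + Y = 5] = (17/54) / (17/108) = 2.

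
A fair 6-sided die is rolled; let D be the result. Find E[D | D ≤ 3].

2

Given D ≤ 3, D is equally likely to be any of {1, 2, 3}.
E[D | D ≤ 3] = (1 + 2 + 3) / 3 = 2.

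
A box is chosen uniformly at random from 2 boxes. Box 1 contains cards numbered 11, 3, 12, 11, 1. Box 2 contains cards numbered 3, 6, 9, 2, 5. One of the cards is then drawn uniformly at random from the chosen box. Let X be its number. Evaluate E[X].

E[X | box 1] = (11+3+12+11+1)/5 = 38/5.
E[X | box 2] = (3+6+9+2+5)/5 = 5.
E[X] = (1/2)·(38/5) + (1/2)·(5) = 63/10.

63/10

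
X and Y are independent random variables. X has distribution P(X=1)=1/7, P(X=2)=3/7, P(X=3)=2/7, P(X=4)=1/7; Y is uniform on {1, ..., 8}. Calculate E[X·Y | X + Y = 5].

38/7

P(X + Y = 5) = 1/8.
Summing XY·P(x,y) over outcomes with X + Y = 5 gives 19/28.
E[X·Y | X + Y = 5] = (19/28) / (1/8) = 38/7.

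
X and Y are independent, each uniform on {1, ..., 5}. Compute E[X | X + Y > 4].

P(X + Y > 4) = 19/25.
Summing X·P(x,y) over outcomes with X + Y > 4 gives 13/5.
E[X | X + Y > 4] = (13/5) / (19/25) = 65/19.

65/19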